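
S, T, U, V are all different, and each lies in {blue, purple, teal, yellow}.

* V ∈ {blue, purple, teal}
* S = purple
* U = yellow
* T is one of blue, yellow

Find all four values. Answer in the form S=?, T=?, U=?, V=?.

S=purple, T=blue, U=yellow, V=teal

S has just one choice, so S = purple. Strike purple from V.
U's domain is down to {yellow}, so U = yellow. Eliminate yellow elsewhere: T.
T's domain is down to {blue}, so T = blue. Eliminate blue elsewhere: V.
That leaves V = teal.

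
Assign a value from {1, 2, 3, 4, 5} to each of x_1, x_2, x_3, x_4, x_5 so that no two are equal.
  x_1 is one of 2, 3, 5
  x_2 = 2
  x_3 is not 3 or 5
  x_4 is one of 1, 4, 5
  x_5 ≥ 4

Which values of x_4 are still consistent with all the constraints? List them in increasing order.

1, 4, 5

x_2 has just one choice, so x_2 = 2. Strike 2 from x_1, x_3.
The 4 still-open variables draw from only 4 values {1, 3, 4, 5}, so each is used; only x_1 can be 3, hence x_1 = 3.
No further eliminations apply; x_4 can still be any of 1, 4, 5.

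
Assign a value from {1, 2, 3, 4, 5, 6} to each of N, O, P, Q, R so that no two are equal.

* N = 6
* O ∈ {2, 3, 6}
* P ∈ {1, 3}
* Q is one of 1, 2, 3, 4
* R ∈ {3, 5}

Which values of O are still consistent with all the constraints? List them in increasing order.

2, 3

N's domain is down to {6}, so N = 6. Strike 6 from O.
No further eliminations apply; O can still be any of 2, 3.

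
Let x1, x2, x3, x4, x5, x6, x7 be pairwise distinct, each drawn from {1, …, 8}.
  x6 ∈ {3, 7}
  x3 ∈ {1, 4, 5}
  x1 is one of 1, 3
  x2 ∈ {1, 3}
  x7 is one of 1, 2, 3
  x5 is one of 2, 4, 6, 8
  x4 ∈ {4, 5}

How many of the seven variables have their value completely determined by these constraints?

2

x1 and x2 share exactly the 2 values {1, 3}; by pigeonhole those values go to them, so strike 1, 3 from x3, x6, x7.
x6 must be 7 (only option left).
That leaves x7 = 2. Remove 2 from x5.
x3 and x4 between them cover only {4, 5} — a naked pair. Remove those values from x5.
Determined: x6=7, x7=2. The other variables each still have more than one consistent value. That makes 2.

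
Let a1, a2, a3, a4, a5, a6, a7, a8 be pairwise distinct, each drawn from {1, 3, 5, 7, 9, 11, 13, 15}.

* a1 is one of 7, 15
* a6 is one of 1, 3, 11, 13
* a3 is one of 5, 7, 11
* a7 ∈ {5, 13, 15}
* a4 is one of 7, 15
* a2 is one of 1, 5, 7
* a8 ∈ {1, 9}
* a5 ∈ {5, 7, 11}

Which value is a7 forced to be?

13

The 8 variables together cover exactly {1, 3, 5, 7, 9, 11, 13, 15} — 8 values for 8 variables — and 3 appears only in a6's list, so a6 = 3.
Among the 7 still-open variables, 9 fits only a8 (and all 7 values in {1, 5, 7, 9, 11, 13, 15} must be used), so a8 = 9.
Among the 6 still-open variables, 1 fits only a2 (and all 6 values in {1, 5, 7, 11, 13, 15} must be used), so a2 = 1.
Among the 5 still-open variables, 13 fits only a7 (and all 5 values in {5, 7, 11, 13, 15} must be used), so a7 = 13.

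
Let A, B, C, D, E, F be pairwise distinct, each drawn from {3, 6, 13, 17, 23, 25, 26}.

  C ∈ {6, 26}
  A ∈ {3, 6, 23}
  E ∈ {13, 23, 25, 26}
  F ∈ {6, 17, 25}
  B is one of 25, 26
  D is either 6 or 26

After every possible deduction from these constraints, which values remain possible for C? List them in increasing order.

6, 26

C and D share exactly the 2 values {6, 26}; by pigeonhole those values go to them, so strike 6, 26 from A, B, E, F.
B must be 25 (only option left). Eliminate 25 elsewhere: E, F.
F has just one choice, so F = 17.
No further eliminations apply; C can still be any of 6, 26.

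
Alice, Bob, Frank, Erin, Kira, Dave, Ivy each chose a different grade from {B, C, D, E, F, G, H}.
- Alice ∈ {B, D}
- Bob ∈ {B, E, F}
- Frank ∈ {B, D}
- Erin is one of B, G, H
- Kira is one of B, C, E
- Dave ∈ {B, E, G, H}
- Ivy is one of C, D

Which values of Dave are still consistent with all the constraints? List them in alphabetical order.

The 7 variables together cover exactly {B, C, D, E, F, G, H} — 7 values for 7 variables — and F appears only in Bob's list, so Bob = F.
Alice and Frank between them cover only {B, D} — a naked pair. Remove those values from Erin, Kira, Dave, Ivy.
That leaves Ivy = C. Strike C from Kira.
Kira's domain is down to {E}, so Kira = E. Strike E from Dave.
No further eliminations apply; Dave can still be any of G, H.

G, H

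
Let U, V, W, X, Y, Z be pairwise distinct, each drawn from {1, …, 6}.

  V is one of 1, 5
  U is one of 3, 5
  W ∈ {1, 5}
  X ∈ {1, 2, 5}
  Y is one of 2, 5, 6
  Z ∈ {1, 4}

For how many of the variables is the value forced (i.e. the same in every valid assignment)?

The 6 variables draw from only 6 values {1, 2, 3, 4, 5, 6}, so each is used; only U can be 3, hence U = 3.
The 5 still-open variables draw from only 5 values {1, 2, 4, 5, 6}, so each is used; only Z can be 4, hence Z = 4.
Among the 4 still-open variables, 6 fits only Y (and all 4 values in {1, 2, 5, 6} must be used), so Y = 6.
The 3 still-open variables draw from only 3 values {1, 2, 5}, so each is used; only X can be 2, hence X = 2.
Determined: U=3, X=2, Y=6, Z=4. The other variables each still have more than one consistent value. That makes 4.

4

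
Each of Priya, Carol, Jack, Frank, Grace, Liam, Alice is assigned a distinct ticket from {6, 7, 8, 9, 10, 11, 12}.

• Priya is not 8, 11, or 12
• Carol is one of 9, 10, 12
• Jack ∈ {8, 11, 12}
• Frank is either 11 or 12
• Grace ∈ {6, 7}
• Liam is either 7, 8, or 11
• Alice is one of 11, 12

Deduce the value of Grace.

6

The 2 variables Frank and Alice are confined to {11, 12}, which locks those values in; drop them from Carol, Jack, Liam.
That leaves Jack = 8. Eliminate 8 elsewhere: Liam.
That leaves Liam = 7. Strike 7 from Priya, Grace.
So Grace = 6.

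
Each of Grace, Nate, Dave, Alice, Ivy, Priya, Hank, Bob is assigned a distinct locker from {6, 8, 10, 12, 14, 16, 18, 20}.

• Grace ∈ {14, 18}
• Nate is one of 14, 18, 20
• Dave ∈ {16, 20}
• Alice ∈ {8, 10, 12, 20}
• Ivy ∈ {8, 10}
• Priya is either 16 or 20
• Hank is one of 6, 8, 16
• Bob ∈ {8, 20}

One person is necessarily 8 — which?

Bob

The 8 variables together cover exactly {6, 8, 10, 12, 14, 16, 18, 20} — 8 values for 8 variables — and 6 appears only in Hank's list, so Hank = 6.
Among the 7 still-open variables, 12 fits only Alice (and all 7 values in {8, 10, 12, 14, 16, 18, 20} must be used), so Alice = 12.
The 6 still-open variables draw from only 6 values {8, 10, 14, 16, 18, 20}, so each is used; only Ivy can be 10, hence Ivy = 10.
The 5 still-open variables draw from only 5 values {8, 14, 16, 18, 20}, so each is used; only Bob can be 8, hence Bob = 8.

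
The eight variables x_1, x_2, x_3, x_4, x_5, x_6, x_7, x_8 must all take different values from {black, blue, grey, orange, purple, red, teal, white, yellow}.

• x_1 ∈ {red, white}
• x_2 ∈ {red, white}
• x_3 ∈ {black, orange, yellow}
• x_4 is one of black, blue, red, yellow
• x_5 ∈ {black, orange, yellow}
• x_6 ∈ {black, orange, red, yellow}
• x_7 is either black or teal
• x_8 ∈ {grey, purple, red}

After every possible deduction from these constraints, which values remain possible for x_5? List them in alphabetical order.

x_1 and x_2 between them cover only {red, white} — a naked pair. Remove those values from x_4, x_6, x_8.
x_3, x_5, x_6 between them cover only {black, orange, yellow} — a naked triple. Remove those values from x_4, x_7.
That leaves x_4 = blue.
x_7 must be teal (only option left).
No further eliminations apply; x_5 can still be any of black, orange, yellow.

black, orange, yellow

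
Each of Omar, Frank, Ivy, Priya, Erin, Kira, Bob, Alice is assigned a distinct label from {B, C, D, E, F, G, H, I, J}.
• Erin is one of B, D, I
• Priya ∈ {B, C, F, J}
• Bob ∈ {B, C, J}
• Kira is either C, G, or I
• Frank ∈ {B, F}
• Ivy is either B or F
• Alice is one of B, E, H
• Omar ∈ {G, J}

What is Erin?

D

The 2 variables Frank and Ivy are confined to {B, F}, which locks those values in; drop them from Priya, Erin, Bob, Alice.
The 2 variables Priya and Bob are confined to {C, J}, which locks those values in; drop them from Omar, Kira.
That leaves Omar = G. Remove G from Kira.
Kira must be I (only option left). So Erin can't be I.
So Erin = D.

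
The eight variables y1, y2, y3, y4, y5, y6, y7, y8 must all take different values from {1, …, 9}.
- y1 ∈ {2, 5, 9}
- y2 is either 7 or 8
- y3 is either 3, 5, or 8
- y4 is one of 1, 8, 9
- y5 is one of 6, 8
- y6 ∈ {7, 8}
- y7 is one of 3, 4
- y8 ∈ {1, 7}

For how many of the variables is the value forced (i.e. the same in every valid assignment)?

y2 and y6 share exactly the 2 values {7, 8}; by pigeonhole those values go to them, so strike 7, 8 from y3, y4, y5, y8.
y5's domain is down to {6}, so y5 = 6.
y8 must be 1 (only option left). So y4 can't be 1.
That leaves y4 = 9. So y1 can't be 9.
Determined: y4=9, y5=6, y8=1. The other variables each still have more than one consistent value. That makes 3.

3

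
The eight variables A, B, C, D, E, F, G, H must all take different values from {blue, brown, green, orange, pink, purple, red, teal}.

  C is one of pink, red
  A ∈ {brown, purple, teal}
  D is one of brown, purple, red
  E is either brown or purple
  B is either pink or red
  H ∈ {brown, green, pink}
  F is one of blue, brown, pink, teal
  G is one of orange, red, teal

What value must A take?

The 8 variables together cover exactly {blue, brown, green, orange, pink, purple, red, teal} — 8 values for 8 variables — and blue appears only in F's list, so F = blue.
The 7 still-open variables draw from only 7 values {brown, green, orange, pink, purple, red, teal}, so each is used; only H can be green, hence H = green.
The 6 still-open variables draw from only 6 values {brown, orange, pink, purple, red, teal}, so each is used; only G can be orange, hence G = orange.
The 5 still-open variables draw from only 5 values {brown, pink, purple, red, teal}, so each is used; only A can be teal, hence A = teal.

teal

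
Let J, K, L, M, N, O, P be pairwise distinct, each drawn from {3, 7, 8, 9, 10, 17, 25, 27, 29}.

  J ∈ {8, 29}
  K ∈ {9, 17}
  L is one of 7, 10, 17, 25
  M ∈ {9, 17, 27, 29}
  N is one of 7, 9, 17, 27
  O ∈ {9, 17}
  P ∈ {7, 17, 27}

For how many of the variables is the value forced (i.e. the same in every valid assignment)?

2

The 2 variables K and O are confined to {9, 17}, which locks those values in; drop them from L, M, N, P.
N and P between them cover only {7, 27} — a naked pair. Remove those values from L, M.
M's domain is down to {29}, so M = 29. Remove 29 from J.
That leaves J = 8.
Determined: J=8, M=29. The other variables each still have more than one consistent value. That makes 2.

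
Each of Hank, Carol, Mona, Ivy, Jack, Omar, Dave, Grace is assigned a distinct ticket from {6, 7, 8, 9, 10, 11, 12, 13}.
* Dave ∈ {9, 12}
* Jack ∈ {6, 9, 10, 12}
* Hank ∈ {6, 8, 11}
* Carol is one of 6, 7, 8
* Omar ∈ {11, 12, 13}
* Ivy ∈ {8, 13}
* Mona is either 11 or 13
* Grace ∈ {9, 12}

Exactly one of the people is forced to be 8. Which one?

Ivy

Among the 8 variables, 7 fits only Carol (and all 8 values in {6, 7, 8, 9, 10, 11, 12, 13} must be used), so Carol = 7.
The 7 still-open variables together cover exactly {6, 8, 9, 10, 11, 12, 13} — 7 values for 7 variables — and 10 appears only in Jack's list, so Jack = 10.
Among the 6 still-open variables, 6 fits only Hank (and all 6 values in {6, 8, 9, 11, 12, 13} must be used), so Hank = 6.
The 5 still-open variables together cover exactly {8, 9, 11, 12, 13} — 5 values for 5 variables — and 8 appears only in Ivy's list, so Ivy = 8.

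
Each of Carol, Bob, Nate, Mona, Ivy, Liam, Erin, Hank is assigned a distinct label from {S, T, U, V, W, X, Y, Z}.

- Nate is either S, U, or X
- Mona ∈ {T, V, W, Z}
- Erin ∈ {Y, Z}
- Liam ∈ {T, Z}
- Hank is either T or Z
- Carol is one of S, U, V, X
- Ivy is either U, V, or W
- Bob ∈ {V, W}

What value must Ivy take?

U

Among the 8 variables, Y fits only Erin (and all 8 values in {S, T, U, V, W, X, Y, Z} must be used), so Erin = Y.
The 2 variables Liam and Hank are confined to {T, Z}, which locks those values in; drop them from Mona.
Bob and Mona between them cover only {V, W} — a naked pair. Remove those values from Carol, Ivy.
So Ivy = U.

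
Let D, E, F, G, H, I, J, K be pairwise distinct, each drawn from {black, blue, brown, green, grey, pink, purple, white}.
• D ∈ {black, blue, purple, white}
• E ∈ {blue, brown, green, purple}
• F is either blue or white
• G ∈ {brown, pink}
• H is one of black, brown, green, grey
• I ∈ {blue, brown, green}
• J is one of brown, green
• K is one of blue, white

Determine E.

Among the 8 variables, grey fits only H (and all 8 values in {black, blue, brown, green, grey, pink, purple, white} must be used), so H = grey.
Among the 7 still-open variables, black fits only D (and all 7 values in {black, blue, brown, green, pink, purple, white} must be used), so D = black.
The 6 still-open variables together cover exactly {blue, brown, green, pink, purple, white} — 6 values for 6 variables — and pink appears only in G's list, so G = pink.
Among the 5 still-open variables, purple fits only E (and all 5 values in {blue, brown, green, purple, white} must be used), so E = purple.

purple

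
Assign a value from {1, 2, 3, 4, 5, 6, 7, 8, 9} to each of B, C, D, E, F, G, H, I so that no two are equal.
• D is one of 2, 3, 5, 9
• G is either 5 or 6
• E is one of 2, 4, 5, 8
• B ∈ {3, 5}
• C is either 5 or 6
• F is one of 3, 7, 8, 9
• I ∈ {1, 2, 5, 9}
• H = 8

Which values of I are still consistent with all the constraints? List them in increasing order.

1, 2, 9

H must be 8 (only option left). Strike 8 from E, F.
C and G share exactly the 2 values {5, 6}; by pigeonhole those values go to them, so strike 5, 6 from B, D, E, I.
That leaves B = 3. Strike 3 from D, F.
No further eliminations apply; I can still be any of 1, 2, 9.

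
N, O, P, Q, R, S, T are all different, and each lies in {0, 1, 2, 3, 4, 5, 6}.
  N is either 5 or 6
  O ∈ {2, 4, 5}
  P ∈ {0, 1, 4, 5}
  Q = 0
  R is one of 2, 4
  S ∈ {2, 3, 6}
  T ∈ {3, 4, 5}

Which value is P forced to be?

Q's domain is down to {0}, so Q = 0. Eliminate 0 elsewhere: P.
Among the 6 still-open variables, 1 fits only P (and all 6 values in {1, 2, 3, 4, 5, 6} must be used), so P = 1.

1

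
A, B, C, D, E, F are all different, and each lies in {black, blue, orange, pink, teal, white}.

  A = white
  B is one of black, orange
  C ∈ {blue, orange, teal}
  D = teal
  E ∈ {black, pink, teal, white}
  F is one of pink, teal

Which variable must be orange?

B

A's domain is down to {white}, so A = white. Strike white from E.
That leaves D = teal. So C, E, F can't be teal.
F must be pink (only option left). Eliminate pink elsewhere: E.
That leaves E = black. Eliminate black elsewhere: B.
So orange goes to B.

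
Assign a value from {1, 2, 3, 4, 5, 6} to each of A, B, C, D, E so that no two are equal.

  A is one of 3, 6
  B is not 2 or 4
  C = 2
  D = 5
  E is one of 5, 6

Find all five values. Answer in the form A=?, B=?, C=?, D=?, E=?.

A=3, B=1, C=2, D=5, E=6

C's domain is down to {2}, so C = 2.
D's domain is down to {5}, so D = 5. Eliminate 5 elsewhere: B, E.
That leaves E = 6. Strike 6 from A, B.
A's domain is down to {3}, so A = 3. Strike 3 from B.
B has just one choice, so B = 1.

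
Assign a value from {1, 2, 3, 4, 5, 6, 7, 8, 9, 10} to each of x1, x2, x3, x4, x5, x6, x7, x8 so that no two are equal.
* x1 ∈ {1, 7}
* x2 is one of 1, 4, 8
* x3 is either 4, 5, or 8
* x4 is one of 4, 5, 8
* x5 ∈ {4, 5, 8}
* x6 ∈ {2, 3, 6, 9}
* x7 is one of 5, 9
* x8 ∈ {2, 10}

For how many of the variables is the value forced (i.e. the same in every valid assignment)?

x3, x4, x5 share exactly the 3 values {4, 5, 8}; by pigeonhole those values go to them, so strike 4, 5, 8 from x2, x7.
x2's domain is down to {1}, so x2 = 1. Remove 1 from x1.
x7 must be 9 (only option left). Eliminate 9 elsewhere: x6.
x1 has just one choice, so x1 = 7.
Determined: x1=7, x2=1, x7=9. The other variables each still have more than one consistent value. That makes 3.

3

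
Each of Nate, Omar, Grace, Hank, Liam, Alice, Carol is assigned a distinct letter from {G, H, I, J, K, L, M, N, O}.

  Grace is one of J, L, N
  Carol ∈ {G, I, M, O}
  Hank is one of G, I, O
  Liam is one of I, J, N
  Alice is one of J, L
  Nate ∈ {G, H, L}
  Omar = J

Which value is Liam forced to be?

I

Omar's domain is down to {J}, so Omar = J. So Grace, Liam, Alice can't be J.
That leaves Alice = L. Eliminate L elsewhere: Nate, Grace.
Grace has just one choice, so Grace = N. Remove N from Liam.
So Liam = I.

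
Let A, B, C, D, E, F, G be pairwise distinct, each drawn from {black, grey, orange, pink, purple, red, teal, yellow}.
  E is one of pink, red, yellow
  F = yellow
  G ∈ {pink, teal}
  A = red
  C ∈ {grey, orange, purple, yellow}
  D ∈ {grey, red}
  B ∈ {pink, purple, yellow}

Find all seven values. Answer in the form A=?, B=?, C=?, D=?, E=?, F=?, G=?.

A's domain is down to {red}, so A = red. Strike red from D, E.
D's domain is down to {grey}, so D = grey. Eliminate grey elsewhere: C.
That leaves F = yellow. Remove yellow from B, C, E.
E must be pink (only option left). So B, G can't be pink.
G's domain is down to {teal}, so G = teal.
That leaves B = purple. Strike purple from C.
C must be orange (only option left).

A=red, B=purple, C=orange, D=grey, E=pink, F=yellow, G=teal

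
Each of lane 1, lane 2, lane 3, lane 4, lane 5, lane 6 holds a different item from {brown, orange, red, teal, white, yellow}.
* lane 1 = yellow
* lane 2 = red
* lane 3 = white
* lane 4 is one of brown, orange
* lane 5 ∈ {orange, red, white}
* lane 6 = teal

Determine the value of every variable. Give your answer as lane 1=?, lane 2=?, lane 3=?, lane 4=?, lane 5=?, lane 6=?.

lane 1's domain is down to {yellow}, so lane 1 = yellow.
lane 2's domain is down to {red}, so lane 2 = red. Eliminate red elsewhere: lane 5.
lane 3's domain is down to {white}, so lane 3 = white. Remove white from lane 5.
That leaves lane 5 = orange. Remove orange from lane 4.
That leaves lane 6 = teal.
lane 4 has just one choice, so lane 4 = brown.

lane 1=yellow, lane 2=red, lane 3=white, lane 4=brown, lane 5=orange, lane 6=teal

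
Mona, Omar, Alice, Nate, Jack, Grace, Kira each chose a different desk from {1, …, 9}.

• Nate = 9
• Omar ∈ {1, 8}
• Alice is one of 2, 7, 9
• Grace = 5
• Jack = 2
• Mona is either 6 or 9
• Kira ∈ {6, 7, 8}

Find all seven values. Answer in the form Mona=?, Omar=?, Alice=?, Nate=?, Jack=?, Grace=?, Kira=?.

Mona=6, Omar=1, Alice=7, Nate=9, Jack=2, Grace=5, Kira=8

Nate must be 9 (only option left). Strike 9 from Mona, Alice.
That leaves Jack = 2. So Alice can't be 2.
Grace's domain is down to {5}, so Grace = 5.
That leaves Mona = 6. Strike 6 from Kira.
That leaves Alice = 7. So Kira can't be 7.
Kira has just one choice, so Kira = 8. Remove 8 from Omar.
Omar's domain is down to {1}, so Omar = 1.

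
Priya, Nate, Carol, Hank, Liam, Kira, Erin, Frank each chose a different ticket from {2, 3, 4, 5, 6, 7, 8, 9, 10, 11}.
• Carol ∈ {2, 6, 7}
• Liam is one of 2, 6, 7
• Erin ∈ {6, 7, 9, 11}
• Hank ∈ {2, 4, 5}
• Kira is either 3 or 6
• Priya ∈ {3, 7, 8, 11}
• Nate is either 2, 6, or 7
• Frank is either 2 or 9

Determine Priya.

8

Nate, Carol, Liam share exactly the 3 values {2, 6, 7}; by pigeonhole those values go to them, so strike 2, 6, 7 from Priya, Hank, Kira, Erin, Frank.
Kira has just one choice, so Kira = 3. Remove 3 from Priya.
Frank's domain is down to {9}, so Frank = 9. Strike 9 from Erin.
That leaves Erin = 11. Eliminate 11 elsewhere: Priya.
So Priya = 8.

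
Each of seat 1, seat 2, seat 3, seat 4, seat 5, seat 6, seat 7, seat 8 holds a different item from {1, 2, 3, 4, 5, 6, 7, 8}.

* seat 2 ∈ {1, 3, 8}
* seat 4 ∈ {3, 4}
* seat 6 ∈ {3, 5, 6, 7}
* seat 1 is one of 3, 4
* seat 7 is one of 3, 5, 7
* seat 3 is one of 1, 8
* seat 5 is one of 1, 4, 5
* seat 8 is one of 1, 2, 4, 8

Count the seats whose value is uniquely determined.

Among the 8 variables, 2 fits only seat 8 (and all 8 values in {1, 2, 3, 4, 5, 6, 7, 8} must be used), so seat 8 = 2.
The 7 still-open variables draw from only 7 values {1, 3, 4, 5, 6, 7, 8}, so each is used; only seat 6 can be 6, hence seat 6 = 6.
Among the 6 still-open variables, 7 fits only seat 7 (and all 6 values in {1, 3, 4, 5, 7, 8} must be used), so seat 7 = 7.
Among the 5 still-open variables, 5 fits only seat 5 (and all 5 values in {1, 3, 4, 5, 8} must be used), so seat 5 = 5.
seat 1 and seat 4 between them cover only {3, 4} — a naked pair. Remove those values from seat 2.
Determined: seat 5=5, seat 6=6, seat 7=7, seat 8=2. The other seats each still have more than one consistent value. That makes 4.

4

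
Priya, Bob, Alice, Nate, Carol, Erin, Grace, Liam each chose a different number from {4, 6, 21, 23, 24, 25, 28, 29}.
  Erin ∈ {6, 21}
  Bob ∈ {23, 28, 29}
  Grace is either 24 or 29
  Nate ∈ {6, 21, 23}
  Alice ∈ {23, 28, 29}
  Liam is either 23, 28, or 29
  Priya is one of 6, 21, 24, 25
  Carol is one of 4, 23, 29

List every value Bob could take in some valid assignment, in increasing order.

23, 28, 29

The 8 variables together cover exactly {4, 6, 21, 23, 24, 25, 28, 29} — 8 values for 8 variables — and 4 appears only in Carol's list, so Carol = 4.
The 7 still-open variables together cover exactly {6, 21, 23, 24, 25, 28, 29} — 7 values for 7 variables — and 25 appears only in Priya's list, so Priya = 25.
The 6 still-open variables together cover exactly {6, 21, 23, 24, 28, 29} — 6 values for 6 variables — and 24 appears only in Grace's list, so Grace = 24.
Bob, Alice, Liam between them cover only {23, 28, 29} — a naked triple. Remove those values from Nate.
No further eliminations apply; Bob can still be any of 23, 28, 29.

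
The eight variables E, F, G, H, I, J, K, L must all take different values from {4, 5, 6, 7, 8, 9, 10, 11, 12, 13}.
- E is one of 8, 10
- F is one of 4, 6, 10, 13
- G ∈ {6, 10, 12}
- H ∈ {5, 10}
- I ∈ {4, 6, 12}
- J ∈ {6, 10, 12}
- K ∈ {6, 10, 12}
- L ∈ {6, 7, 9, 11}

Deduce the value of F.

13

G, J, K share exactly the 3 values {6, 10, 12}; by pigeonhole those values go to them, so strike 6, 10, 12 from E, F, H, I, L.
E's domain is down to {8}, so E = 8.
That leaves H = 5.
That leaves I = 4. So F can't be 4.
So F = 13.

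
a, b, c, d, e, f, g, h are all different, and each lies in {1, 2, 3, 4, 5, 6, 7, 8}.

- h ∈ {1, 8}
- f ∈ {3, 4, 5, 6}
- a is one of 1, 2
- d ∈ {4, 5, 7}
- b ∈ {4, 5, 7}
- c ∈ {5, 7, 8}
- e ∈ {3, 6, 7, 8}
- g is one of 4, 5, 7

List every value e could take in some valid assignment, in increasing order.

The 8 variables draw from only 8 values {1, 2, 3, 4, 5, 6, 7, 8}, so each is used; only a can be 2, hence a = 2.
The 7 still-open variables together cover exactly {1, 3, 4, 5, 6, 7, 8} — 7 values for 7 variables — and 1 appears only in h's list, so h = 1.
b, d, g share exactly the 3 values {4, 5, 7}; by pigeonhole those values go to them, so strike 4, 5, 7 from c, e, f.
c's domain is down to {8}, so c = 8. Strike 8 from e.
No further eliminations apply; e can still be any of 3, 6.

3, 6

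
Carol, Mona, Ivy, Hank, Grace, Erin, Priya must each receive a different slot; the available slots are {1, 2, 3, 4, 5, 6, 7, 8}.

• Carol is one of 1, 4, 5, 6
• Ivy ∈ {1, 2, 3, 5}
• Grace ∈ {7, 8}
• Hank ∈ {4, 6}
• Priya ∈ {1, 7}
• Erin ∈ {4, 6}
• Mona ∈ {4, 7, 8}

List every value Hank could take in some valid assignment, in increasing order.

4, 6

Hank and Erin share exactly the 2 values {4, 6}; by pigeonhole those values go to them, so strike 4, 6 from Carol, Mona.
Mona and Grace between them cover only {7, 8} — a naked pair. Remove those values from Priya.
Priya must be 1 (only option left). Remove 1 from Carol, Ivy.
Carol must be 5 (only option left). So Ivy can't be 5.
No further eliminations apply; Hank can still be any of 4, 6.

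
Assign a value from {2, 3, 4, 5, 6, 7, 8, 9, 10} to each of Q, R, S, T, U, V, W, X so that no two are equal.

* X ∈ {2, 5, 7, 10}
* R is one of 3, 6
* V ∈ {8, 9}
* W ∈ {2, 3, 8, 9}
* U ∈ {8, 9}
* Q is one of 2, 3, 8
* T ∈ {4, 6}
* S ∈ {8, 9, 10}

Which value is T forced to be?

4

U and V between them cover only {8, 9} — a naked pair. Remove those values from Q, S, W.
S must be 10 (only option left). Eliminate 10 elsewhere: X.
Q and W share exactly the 2 values {2, 3}; by pigeonhole those values go to them, so strike 2, 3 from R, X.
R must be 6 (only option left). Eliminate 6 elsewhere: T.
So T = 4.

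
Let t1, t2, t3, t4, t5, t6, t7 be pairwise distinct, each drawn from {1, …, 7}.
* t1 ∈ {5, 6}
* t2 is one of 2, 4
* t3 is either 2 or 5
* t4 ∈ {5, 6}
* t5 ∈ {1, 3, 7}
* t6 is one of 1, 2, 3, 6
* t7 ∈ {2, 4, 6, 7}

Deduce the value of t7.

7

t1 and t4 between them cover only {5, 6} — a naked pair. Remove those values from t3, t6, t7.
t3 must be 2 (only option left). Strike 2 from t2, t6, t7.
t2 must be 4 (only option left). So t7 can't be 4.
So t7 = 7.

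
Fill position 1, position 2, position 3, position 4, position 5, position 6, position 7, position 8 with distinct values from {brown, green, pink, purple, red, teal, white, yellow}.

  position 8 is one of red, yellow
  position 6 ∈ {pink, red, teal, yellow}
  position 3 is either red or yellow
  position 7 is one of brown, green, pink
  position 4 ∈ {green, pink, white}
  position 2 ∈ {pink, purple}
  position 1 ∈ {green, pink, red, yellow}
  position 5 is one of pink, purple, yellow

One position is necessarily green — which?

position 1

The 8 variables draw from only 8 values {brown, green, pink, purple, red, teal, white, yellow}, so each is used; only position 7 can be brown, hence position 7 = brown.
Among the 7 still-open variables, teal fits only position 6 (and all 7 values in {green, pink, purple, red, teal, white, yellow} must be used), so position 6 = teal.
The 6 still-open variables together cover exactly {green, pink, purple, red, white, yellow} — 6 values for 6 variables — and white appears only in position 4's list, so position 4 = white.
Among the 5 still-open variables, green fits only position 1 (and all 5 values in {green, pink, purple, red, yellow} must be used), so position 1 = green.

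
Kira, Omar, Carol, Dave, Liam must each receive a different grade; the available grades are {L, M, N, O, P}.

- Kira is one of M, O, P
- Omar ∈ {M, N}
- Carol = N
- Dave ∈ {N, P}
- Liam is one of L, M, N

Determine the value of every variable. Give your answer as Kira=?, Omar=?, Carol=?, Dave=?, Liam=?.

Carol has just one choice, so Carol = N. Strike N from Omar, Dave, Liam.
Dave has just one choice, so Dave = P. Strike P from Kira.
Omar must be M (only option left). Remove M from Kira, Liam.
That leaves Liam = L.
Kira must be O (only option left).

Kira=O, Omar=M, Carol=N, Dave=P, Liam=L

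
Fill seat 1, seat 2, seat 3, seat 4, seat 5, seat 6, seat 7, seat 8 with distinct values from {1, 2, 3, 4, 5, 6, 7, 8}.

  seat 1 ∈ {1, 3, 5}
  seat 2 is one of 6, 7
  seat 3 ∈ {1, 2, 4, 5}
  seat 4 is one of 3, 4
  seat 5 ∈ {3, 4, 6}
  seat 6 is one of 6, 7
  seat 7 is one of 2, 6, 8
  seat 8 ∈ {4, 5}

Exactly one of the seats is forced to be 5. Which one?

seat 8

Among the 8 variables, 8 fits only seat 7 (and all 8 values in {1, 2, 3, 4, 5, 6, 7, 8} must be used), so seat 7 = 8.
The 7 still-open variables together cover exactly {1, 2, 3, 4, 5, 6, 7} — 7 values for 7 variables — and 2 appears only in seat 3's list, so seat 3 = 2.
The 6 still-open variables draw from only 6 values {1, 3, 4, 5, 6, 7}, so each is used; only seat 1 can be 1, hence seat 1 = 1.
Among the 5 still-open variables, 5 fits only seat 8 (and all 5 values in {3, 4, 5, 6, 7} must be used), so seat 8 = 5.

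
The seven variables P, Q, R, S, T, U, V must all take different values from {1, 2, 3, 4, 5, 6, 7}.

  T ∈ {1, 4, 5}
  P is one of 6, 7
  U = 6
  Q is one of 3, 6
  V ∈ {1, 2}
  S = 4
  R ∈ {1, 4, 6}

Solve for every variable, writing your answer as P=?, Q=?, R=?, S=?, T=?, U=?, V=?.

P=7, Q=3, R=1, S=4, T=5, U=6, V=2

S must be 4 (only option left). So R, T can't be 4.
U's domain is down to {6}, so U = 6. Strike 6 from P, Q, R.
P's domain is down to {7}, so P = 7.
Q's domain is down to {3}, so Q = 3.
R's domain is down to {1}, so R = 1. Eliminate 1 elsewhere: T, V.
T's domain is down to {5}, so T = 5.
V's domain is down to {2}, so V = 2.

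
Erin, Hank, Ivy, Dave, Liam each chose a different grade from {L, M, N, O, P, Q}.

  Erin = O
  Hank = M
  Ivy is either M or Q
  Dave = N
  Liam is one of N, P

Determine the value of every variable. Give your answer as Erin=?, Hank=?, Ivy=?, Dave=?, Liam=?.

Erin must be O (only option left).
Hank's domain is down to {M}, so Hank = M. So Ivy can't be M.
Ivy must be Q (only option left).
Dave must be N (only option left). Remove N from Liam.
Liam has just one choice, so Liam = P.

Erin=O, Hank=M, Ivy=Q, Dave=N, Liam=P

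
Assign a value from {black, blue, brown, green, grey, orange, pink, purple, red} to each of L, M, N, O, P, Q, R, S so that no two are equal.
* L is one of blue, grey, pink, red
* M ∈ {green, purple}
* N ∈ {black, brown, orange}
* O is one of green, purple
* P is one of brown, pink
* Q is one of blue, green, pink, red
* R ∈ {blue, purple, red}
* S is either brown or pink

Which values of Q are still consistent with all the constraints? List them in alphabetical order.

blue, red

M and O between them cover only {green, purple} — a naked pair. Remove those values from Q, R.
The 2 variables P and S are confined to {brown, pink}, which locks those values in; drop them from L, N, Q.
Q and R share exactly the 2 values {blue, red}; by pigeonhole those values go to them, so strike blue, red from L.
L has just one choice, so L = grey.
No further eliminations apply; Q can still be any of blue, red.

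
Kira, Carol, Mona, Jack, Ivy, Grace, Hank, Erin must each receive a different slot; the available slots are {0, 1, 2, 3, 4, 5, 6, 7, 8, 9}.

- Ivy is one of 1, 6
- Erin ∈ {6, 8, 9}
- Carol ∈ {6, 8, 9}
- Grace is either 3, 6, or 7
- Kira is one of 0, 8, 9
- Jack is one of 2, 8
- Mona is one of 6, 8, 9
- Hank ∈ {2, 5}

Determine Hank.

5

Carol, Mona, Erin between them cover only {6, 8, 9} — a naked triple. Remove those values from Kira, Jack, Ivy, Grace.
That leaves Kira = 0.
Jack must be 2 (only option left). Strike 2 from Hank.
So Hank = 5.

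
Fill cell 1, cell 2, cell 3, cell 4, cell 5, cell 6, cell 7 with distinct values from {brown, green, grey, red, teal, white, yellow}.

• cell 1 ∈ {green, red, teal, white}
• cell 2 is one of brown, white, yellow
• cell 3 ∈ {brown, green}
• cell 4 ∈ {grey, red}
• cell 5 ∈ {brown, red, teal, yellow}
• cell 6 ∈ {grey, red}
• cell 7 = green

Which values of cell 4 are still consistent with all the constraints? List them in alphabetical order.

grey, red

cell 7 has just one choice, so cell 7 = green. Strike green from cell 1, cell 3.
cell 3 has just one choice, so cell 3 = brown. Eliminate brown elsewhere: cell 2, cell 5.
The 2 variables cell 4 and cell 6 are confined to {grey, red}, which locks those values in; drop them from cell 1, cell 5.
No further eliminations apply; cell 4 can still be any of grey, red.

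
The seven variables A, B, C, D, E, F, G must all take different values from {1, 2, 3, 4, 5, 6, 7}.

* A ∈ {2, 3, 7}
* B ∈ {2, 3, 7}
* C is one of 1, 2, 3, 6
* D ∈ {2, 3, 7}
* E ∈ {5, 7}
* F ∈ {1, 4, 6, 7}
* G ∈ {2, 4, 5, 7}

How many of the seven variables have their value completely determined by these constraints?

2

A, B, D share exactly the 3 values {2, 3, 7}; by pigeonhole those values go to them, so strike 2, 3, 7 from C, E, F, G.
That leaves E = 5. Strike 5 from G.
G has just one choice, so G = 4. Eliminate 4 elsewhere: F.
Determined: E=5, G=4. The other variables each still have more than one consistent value. That makes 2.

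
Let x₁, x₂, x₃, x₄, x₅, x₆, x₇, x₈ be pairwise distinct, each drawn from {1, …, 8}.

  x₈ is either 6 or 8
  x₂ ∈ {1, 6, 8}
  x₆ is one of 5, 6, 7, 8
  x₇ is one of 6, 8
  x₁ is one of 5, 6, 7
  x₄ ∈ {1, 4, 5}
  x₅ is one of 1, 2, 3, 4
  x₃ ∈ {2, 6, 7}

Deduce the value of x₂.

1

The 8 variables draw from only 8 values {1, 2, 3, 4, 5, 6, 7, 8}, so each is used; only x₅ can be 3, hence x₅ = 3.
The 7 still-open variables together cover exactly {1, 2, 4, 5, 6, 7, 8} — 7 values for 7 variables — and 2 appears only in x₃'s list, so x₃ = 2.
The 6 still-open variables together cover exactly {1, 4, 5, 6, 7, 8} — 6 values for 6 variables — and 4 appears only in x₄'s list, so x₄ = 4.
Among the 5 still-open variables, 1 fits only x₂ (and all 5 values in {1, 5, 6, 7, 8} must be used), so x₂ = 1.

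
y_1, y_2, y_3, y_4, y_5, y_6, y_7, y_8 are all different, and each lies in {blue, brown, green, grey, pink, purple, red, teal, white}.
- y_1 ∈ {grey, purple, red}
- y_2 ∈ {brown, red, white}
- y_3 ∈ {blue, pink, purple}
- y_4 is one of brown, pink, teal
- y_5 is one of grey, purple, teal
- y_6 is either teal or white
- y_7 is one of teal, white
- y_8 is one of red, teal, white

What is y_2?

Among the 8 variables, blue fits only y_3 (and all 8 values in {blue, brown, grey, pink, purple, red, teal, white} must be used), so y_3 = blue.
The 7 still-open variables draw from only 7 values {brown, grey, pink, purple, red, teal, white}, so each is used; only y_4 can be pink, hence y_4 = pink.
The 6 still-open variables draw from only 6 values {brown, grey, purple, red, teal, white}, so each is used; only y_2 can be brown, hence y_2 = brown.

brown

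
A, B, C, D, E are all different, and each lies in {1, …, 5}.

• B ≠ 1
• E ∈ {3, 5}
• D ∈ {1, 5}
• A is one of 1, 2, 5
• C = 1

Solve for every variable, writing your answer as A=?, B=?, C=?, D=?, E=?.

C has just one choice, so C = 1. Strike 1 from A, D.
D has just one choice, so D = 5. So A, B, E can't be 5.
E's domain is down to {3}, so E = 3. So B can't be 3.
A's domain is down to {2}, so A = 2. Remove 2 from B.
B's domain is down to {4}, so B = 4.

A=2, B=4, C=1, D=5, E=3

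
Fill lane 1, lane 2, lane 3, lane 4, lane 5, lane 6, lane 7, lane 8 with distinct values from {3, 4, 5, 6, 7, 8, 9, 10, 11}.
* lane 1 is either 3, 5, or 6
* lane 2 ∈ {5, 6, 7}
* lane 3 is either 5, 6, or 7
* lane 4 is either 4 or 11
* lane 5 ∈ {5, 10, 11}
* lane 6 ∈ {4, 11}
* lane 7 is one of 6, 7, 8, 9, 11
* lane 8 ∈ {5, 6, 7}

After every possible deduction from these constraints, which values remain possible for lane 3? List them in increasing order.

lane 4 and lane 6 between them cover only {4, 11} — a naked pair. Remove those values from lane 5, lane 7.
lane 2, lane 3, lane 8 between them cover only {5, 6, 7} — a naked triple. Remove those values from lane 1, lane 5, lane 7.
lane 1's domain is down to {3}, so lane 1 = 3.
lane 5 has just one choice, so lane 5 = 10.
No further eliminations apply; lane 3 can still be any of 5, 6, 7.

5, 6, 7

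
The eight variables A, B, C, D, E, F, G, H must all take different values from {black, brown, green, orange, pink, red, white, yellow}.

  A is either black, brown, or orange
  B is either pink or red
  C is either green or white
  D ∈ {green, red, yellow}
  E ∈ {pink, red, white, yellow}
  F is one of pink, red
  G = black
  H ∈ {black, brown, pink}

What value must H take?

G must be black (only option left). Strike black from A, H.
The 7 still-open variables draw from only 7 values {brown, green, orange, pink, red, white, yellow}, so each is used; only A can be orange, hence A = orange.
The 6 still-open variables together cover exactly {brown, green, pink, red, white, yellow} — 6 values for 6 variables — and brown appears only in H's list, so H = brown.

brown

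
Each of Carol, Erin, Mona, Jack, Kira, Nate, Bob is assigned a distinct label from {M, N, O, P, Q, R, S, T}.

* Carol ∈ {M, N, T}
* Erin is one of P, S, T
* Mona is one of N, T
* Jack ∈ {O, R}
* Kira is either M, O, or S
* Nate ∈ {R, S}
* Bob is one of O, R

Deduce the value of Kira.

M

The 7 variables together cover exactly {M, N, O, P, R, S, T} — 7 values for 7 variables — and P appears only in Erin's list, so Erin = P.
Jack and Bob share exactly the 2 values {O, R}; by pigeonhole those values go to them, so strike O, R from Kira, Nate.
That leaves Nate = S. So Kira can't be S.
So Kira = M.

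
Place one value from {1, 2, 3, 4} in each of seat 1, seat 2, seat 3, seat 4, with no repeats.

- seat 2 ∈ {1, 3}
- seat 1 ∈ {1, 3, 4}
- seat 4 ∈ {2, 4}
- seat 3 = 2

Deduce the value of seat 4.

seat 3 has just one choice, so seat 3 = 2. Strike 2 from seat 4.
So seat 4 = 4.

4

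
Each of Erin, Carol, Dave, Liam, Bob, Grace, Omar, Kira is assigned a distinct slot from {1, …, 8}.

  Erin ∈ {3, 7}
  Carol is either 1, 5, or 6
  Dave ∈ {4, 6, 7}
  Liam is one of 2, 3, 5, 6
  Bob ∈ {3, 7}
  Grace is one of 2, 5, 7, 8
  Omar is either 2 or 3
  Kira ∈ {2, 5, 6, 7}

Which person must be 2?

The 8 variables together cover exactly {1, 2, 3, 4, 5, 6, 7, 8} — 8 values for 8 variables — and 1 appears only in Carol's list, so Carol = 1.
Among the 7 still-open variables, 4 fits only Dave (and all 7 values in {2, 3, 4, 5, 6, 7, 8} must be used), so Dave = 4.
The 6 still-open variables together cover exactly {2, 3, 5, 6, 7, 8} — 6 values for 6 variables — and 8 appears only in Grace's list, so Grace = 8.
Erin and Bob between them cover only {3, 7} — a naked pair. Remove those values from Liam, Omar, Kira.
So 2 goes to Omar.

Omar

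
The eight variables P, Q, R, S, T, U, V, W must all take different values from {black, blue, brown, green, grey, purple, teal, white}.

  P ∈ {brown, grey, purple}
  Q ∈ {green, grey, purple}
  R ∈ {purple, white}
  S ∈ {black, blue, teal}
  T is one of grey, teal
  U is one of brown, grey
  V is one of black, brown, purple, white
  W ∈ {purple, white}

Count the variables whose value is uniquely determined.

4

Among the 8 variables, blue fits only S (and all 8 values in {black, blue, brown, green, grey, purple, teal, white} must be used), so S = blue.
Among the 7 still-open variables, black fits only V (and all 7 values in {black, brown, green, grey, purple, teal, white} must be used), so V = black.
Among the 6 still-open variables, green fits only Q (and all 6 values in {brown, green, grey, purple, teal, white} must be used), so Q = green.
Among the 5 still-open variables, teal fits only T (and all 5 values in {brown, grey, purple, teal, white} must be used), so T = teal.
The 2 variables R and W are confined to {purple, white}, which locks those values in; drop them from P.
Determined: Q=green, S=blue, T=teal, V=black. The other variables each still have more than one consistent value. That makes 4.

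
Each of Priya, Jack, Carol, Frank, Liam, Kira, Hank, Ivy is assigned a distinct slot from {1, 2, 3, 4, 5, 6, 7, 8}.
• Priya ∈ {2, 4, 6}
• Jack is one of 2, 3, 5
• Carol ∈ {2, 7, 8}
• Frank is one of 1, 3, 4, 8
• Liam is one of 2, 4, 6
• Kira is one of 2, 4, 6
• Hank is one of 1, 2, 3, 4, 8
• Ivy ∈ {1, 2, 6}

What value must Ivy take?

The 8 variables together cover exactly {1, 2, 3, 4, 5, 6, 7, 8} — 8 values for 8 variables — and 5 appears only in Jack's list, so Jack = 5.
The 7 still-open variables draw from only 7 values {1, 2, 3, 4, 6, 7, 8}, so each is used; only Carol can be 7, hence Carol = 7.
The 3 variables Priya, Liam, Kira are confined to {2, 4, 6}, which locks those values in; drop them from Frank, Hank, Ivy.
So Ivy = 1.

1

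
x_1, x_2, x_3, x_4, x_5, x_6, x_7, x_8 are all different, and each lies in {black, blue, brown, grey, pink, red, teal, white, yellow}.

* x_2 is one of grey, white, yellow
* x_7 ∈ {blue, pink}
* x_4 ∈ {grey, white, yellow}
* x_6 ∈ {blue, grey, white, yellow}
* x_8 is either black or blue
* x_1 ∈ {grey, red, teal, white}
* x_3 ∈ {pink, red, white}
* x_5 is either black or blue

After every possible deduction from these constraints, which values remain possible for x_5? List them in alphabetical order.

The 8 variables together cover exactly {black, blue, grey, pink, red, teal, white, yellow} — 8 values for 8 variables — and teal appears only in x_1's list, so x_1 = teal.
The 7 still-open variables together cover exactly {black, blue, grey, pink, red, white, yellow} — 7 values for 7 variables — and red appears only in x_3's list, so x_3 = red.
Among the 6 still-open variables, pink fits only x_7 (and all 6 values in {black, blue, grey, pink, white, yellow} must be used), so x_7 = pink.
The 2 variables x_5 and x_8 are confined to {black, blue}, which locks those values in; drop them from x_6.
No further eliminations apply; x_5 can still be any of black, blue.

black, blue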